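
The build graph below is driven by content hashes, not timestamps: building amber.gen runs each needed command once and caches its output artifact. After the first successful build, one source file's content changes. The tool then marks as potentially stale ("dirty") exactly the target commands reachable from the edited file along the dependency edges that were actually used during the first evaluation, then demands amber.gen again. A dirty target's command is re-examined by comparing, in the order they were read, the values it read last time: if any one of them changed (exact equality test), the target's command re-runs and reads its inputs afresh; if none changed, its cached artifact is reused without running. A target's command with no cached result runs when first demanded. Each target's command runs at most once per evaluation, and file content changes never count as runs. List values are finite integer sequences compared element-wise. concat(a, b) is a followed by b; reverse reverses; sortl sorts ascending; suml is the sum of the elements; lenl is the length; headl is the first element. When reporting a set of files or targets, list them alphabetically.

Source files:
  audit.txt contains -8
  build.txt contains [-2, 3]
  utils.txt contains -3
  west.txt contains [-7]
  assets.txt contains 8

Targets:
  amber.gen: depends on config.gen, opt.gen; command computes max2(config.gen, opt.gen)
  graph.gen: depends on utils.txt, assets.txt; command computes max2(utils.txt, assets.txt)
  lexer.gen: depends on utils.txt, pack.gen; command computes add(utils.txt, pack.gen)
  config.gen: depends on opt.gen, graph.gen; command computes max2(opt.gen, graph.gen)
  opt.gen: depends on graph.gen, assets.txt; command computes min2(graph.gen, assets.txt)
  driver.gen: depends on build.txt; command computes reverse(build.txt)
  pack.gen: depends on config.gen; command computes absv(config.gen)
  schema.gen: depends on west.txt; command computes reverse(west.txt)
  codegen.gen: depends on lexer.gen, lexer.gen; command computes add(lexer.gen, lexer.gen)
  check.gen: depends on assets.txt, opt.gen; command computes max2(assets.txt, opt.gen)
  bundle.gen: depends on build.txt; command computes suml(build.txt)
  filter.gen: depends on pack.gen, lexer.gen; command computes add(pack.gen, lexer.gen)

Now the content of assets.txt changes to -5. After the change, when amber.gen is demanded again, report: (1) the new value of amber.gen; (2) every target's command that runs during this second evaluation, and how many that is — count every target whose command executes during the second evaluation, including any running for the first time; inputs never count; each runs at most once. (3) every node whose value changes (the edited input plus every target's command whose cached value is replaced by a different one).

amber.gen now evaluates to -3.
Run set: amber.gen, config.gen, graph.gen, opt.gen (4 run).
Changed values: amber.gen, assets.txt, config.gen, graph.gen, opt.gen.

Initial pass — values computed on the first demand:
  graph.gen = max2(-3, 8) = 8
  opt.gen = min2(8, 8) = 8
  config.gen = max2(8, 8) = 8
  amber.gen = max2(8, 8) = 8

Second demand — change propagation:
  graph.gen: re-runs because assets.txt 8->-5; new result -3.
  opt.gen: re-runs because graph.gen 8->-3; assets.txt 8->-5; new result -5.
  config.gen: re-runs because opt.gen 8->-5; graph.gen 8->-3; new result -3.
  amber.gen: re-runs because config.gen 8->-3; opt.gen 8->-5; new result -3.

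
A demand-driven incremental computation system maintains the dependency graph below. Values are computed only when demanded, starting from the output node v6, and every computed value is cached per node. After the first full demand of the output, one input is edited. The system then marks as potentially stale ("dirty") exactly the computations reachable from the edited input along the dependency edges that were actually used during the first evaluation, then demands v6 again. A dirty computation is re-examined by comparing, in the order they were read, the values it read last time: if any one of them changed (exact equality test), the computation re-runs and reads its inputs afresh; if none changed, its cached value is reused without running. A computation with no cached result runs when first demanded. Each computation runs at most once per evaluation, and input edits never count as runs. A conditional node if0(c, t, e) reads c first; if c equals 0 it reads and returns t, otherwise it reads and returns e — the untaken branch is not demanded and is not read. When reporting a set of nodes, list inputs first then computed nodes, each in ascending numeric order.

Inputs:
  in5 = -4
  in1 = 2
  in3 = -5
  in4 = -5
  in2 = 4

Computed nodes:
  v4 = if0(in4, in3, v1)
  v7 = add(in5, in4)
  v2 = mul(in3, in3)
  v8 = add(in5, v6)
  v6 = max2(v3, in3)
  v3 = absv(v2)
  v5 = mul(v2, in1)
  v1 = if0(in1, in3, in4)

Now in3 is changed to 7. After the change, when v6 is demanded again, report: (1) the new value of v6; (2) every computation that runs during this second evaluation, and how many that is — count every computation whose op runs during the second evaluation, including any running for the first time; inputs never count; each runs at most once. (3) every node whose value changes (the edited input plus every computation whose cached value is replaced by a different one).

First evaluation (everything demanded from the output):
  v2 = mul(-5, -5) = 25
  v3 = absv(25) = 25
  v6 = max2(25, -5) = 25

Propagation after the edit:
  v2: runs — in3 -5->7; in3 -5->7; result 49.
  v3: runs — v2 25->49; result 49.
  v6: runs — v3 25->49; in3 -5->7; result 49.

New value of v6: 49.
Computations that run: v2, v3, v6 — 3 in total.
Values that change: in3, v2, v3, v6.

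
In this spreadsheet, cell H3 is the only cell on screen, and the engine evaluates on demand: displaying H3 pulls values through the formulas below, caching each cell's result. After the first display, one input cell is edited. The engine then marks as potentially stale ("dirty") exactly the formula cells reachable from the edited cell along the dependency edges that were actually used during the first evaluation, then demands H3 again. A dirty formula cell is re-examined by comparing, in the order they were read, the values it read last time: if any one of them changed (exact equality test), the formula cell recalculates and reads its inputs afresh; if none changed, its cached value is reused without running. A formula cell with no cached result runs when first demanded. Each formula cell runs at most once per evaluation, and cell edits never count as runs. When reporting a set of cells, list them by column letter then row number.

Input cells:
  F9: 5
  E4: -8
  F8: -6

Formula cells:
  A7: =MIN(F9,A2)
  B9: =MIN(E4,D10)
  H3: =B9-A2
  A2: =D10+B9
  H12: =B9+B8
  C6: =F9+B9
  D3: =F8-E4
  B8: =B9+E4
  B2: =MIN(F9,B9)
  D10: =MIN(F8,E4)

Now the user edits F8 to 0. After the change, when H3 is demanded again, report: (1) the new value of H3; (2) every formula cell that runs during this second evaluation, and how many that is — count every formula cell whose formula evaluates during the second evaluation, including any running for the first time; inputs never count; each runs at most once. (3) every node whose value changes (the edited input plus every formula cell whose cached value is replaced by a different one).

Initial pass — values computed on the first demand:
  D10 = MIN(-6, -8) = -8
  B9 = MIN(-8, -8) = -8
  A2 = -8 + -8 = -16
  H3 = -8 - -16 = 8

Second demand — change propagation:
  D10: re-runs because F8 -6->0; new result -8 (unchanged).
  B9: re-examined; everything it read last time is the same (E4 unchanged, D10 unchanged) — cache -8 kept, no run.
  A2: re-examined; everything it read last time is the same (D10 unchanged, B9 unchanged) — cache -16 kept, no run.
  H3: re-examined; everything it read last time is the same (B9 unchanged, A2 unchanged) — cache 8 kept, no run.

The important point: D10 recomputes to an identical value, and the output ends up unchanged.

H3 now evaluates to 8.
Run set: D10 (1 run).
Changed values: F8.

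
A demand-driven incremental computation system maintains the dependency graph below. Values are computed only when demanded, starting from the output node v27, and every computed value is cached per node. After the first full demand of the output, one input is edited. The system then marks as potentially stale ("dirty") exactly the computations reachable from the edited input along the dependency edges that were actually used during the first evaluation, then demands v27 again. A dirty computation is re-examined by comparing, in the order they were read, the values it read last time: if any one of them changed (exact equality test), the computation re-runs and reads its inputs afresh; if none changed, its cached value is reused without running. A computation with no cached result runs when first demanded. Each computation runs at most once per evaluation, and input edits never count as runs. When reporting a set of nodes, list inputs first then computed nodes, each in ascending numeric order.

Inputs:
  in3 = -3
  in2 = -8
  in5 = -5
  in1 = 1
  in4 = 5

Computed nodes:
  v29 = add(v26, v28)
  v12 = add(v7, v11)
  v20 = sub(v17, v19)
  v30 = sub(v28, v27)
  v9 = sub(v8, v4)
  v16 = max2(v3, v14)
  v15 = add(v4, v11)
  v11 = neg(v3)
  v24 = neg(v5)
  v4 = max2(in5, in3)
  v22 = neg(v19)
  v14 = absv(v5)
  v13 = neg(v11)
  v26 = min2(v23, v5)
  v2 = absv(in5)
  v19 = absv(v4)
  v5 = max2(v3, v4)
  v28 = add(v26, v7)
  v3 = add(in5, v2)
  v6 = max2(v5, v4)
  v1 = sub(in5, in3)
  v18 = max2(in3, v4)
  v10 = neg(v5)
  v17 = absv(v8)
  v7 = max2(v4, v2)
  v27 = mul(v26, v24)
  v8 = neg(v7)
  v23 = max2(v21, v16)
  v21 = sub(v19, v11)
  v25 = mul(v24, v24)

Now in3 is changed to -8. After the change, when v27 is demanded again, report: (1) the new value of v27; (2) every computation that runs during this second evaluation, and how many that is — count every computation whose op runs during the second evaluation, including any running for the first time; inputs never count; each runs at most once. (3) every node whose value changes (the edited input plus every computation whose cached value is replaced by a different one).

First evaluation (everything demanded from the output):
  v2 = absv(-5) = 5
  v3 = add(-5, 5) = 0
  v4 = max2(-5, -3) = -3
  v5 = max2(0, -3) = 0
  v11 = neg(0) = 0
  v14 = absv(0) = 0
  v16 = max2(0, 0) = 0
  v19 = absv(-3) = 3
  v21 = sub(3, 0) = 3
  v23 = max2(3, 0) = 3
  v24 = neg(0) = 0
  v26 = min2(3, 0) = 0
  v27 = mul(0, 0) = 0

Propagation after the edit:
  v4: runs — in3 -3->-8; result -5.
  v5: runs — v4 -3->-5; result 0 (same value as before).
  v14: checked — values it read are unchanged (v5 unchanged); reused cached 0 without running.
  v16: checked — values it read are unchanged (v3 unchanged, v14 unchanged); reused cached 0 without running.
  v19: runs — v4 -3->-5; result 5.
  v21: runs — v19 3->5; result 5.
  v23: runs — v21 3->5; result 5.
  v24: checked — values it read are unchanged (v5 unchanged); reused cached 0 without running.
  v26: runs — v23 3->5; result 0 (same value as before).
  v27: checked — values it read are unchanged (v26 unchanged, v24 unchanged); reused cached 0 without running.

Key observation: the cutoff stops propagation at v14 — its inputs' values are unchanged, so it reuses its cache.

New value of v27: 0.
Computations that run: v4, v5, v19, v21, v23, v26 — 6 in total.
Values that change: in3, v4, v19, v21, v23.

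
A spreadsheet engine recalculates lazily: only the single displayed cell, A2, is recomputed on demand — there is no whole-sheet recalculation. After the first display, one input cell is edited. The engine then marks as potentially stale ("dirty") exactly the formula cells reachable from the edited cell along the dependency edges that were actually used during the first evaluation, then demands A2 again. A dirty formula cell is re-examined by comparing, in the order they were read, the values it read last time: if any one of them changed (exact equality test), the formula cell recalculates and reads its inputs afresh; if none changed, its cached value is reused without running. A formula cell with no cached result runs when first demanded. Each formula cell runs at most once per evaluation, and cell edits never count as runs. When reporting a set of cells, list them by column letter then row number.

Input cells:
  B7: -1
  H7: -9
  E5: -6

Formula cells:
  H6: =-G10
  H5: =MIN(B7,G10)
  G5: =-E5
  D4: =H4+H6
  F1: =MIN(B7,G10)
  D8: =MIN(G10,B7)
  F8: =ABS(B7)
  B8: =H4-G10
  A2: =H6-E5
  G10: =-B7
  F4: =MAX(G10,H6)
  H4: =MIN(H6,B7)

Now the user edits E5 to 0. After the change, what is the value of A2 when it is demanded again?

First evaluation (everything demanded from the output):
  G10 = -(-1) = 1
  H6 = -(1) = -1
  A2 = -1 - -6 = 5

Propagation after the edit:
  A2: runs — E5 -6->0; result -1.

New value of A2: -1.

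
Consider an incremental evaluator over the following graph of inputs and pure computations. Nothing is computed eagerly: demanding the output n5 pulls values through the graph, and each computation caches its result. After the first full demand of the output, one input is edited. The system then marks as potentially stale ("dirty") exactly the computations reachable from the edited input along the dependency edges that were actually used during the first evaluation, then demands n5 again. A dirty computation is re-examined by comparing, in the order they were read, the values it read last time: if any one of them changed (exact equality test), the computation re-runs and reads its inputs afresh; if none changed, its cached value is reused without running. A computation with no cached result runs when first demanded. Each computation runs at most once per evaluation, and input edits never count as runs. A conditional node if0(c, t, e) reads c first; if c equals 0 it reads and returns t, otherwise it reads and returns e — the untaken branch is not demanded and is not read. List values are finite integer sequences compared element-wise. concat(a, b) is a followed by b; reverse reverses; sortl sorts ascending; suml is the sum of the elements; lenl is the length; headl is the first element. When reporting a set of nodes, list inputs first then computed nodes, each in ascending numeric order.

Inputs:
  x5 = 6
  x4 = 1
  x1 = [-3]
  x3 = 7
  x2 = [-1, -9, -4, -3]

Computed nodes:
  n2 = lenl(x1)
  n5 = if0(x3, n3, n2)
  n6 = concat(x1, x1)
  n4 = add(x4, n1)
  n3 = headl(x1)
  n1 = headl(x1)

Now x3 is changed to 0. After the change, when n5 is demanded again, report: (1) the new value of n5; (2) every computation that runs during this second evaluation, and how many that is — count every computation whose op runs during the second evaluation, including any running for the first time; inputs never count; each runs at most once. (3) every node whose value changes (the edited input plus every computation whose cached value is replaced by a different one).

n5 now evaluates to -3.
Run set: n3, n5 (2 run).
Changed values: x3, n5.
The important point: the flipped condition pulls in fresh nodes; n3 runs for the first time.

Initial pass — values computed on the first demand:
  n2 = lenl([-3]) = 1
  n5 = if0(x3=7 -> else branch n2) = 1

Second demand — change propagation:
  n3: newly demanded (no cache) — executes and yields -3.
  n5: re-runs because x3 7->0; new result -3.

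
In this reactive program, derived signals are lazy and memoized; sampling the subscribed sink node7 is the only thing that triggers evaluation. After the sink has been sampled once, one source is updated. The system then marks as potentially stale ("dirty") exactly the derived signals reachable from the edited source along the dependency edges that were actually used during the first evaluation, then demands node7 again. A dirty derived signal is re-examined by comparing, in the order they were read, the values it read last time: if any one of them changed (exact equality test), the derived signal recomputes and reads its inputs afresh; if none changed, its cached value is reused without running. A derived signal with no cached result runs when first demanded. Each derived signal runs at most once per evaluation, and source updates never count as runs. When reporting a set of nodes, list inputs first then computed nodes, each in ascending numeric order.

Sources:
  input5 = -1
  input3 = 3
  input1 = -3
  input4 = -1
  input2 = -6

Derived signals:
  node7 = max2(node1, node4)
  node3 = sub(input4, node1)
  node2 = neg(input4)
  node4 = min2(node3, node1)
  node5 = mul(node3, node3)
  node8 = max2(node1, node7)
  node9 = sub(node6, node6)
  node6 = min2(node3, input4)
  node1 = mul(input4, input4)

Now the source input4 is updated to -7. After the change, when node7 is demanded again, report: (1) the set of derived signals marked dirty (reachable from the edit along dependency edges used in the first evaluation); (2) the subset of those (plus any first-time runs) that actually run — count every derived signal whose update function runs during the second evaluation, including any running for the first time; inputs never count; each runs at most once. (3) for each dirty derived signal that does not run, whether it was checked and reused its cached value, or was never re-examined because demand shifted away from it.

First demand of the output computes:
  node1 = mul(-1, -1) = 1
  node3 = sub(-1, 1) = -2
  node4 = min2(-2, 1) = -2
  node7 = max2(1, -2) = 1

After the edit, cleaning proceeds:
  node1: a read changed (input4 -1->-7; input4 -1->-7) — executes, giving 49.
  node3: a read changed (input4 -1->-7; node1 1->49) — executes, giving -56.
  node4: a read changed (node3 -2->-56; node1 1->49) — executes, giving -56.
  node7: a read changed (node1 1->49; node4 -2->-56) — executes, giving 49.

The edit dirties: node1, node3, node4, node7.
4 derived signals run: node1, node3, node4, node7.
No dirty derived signal escaped a run.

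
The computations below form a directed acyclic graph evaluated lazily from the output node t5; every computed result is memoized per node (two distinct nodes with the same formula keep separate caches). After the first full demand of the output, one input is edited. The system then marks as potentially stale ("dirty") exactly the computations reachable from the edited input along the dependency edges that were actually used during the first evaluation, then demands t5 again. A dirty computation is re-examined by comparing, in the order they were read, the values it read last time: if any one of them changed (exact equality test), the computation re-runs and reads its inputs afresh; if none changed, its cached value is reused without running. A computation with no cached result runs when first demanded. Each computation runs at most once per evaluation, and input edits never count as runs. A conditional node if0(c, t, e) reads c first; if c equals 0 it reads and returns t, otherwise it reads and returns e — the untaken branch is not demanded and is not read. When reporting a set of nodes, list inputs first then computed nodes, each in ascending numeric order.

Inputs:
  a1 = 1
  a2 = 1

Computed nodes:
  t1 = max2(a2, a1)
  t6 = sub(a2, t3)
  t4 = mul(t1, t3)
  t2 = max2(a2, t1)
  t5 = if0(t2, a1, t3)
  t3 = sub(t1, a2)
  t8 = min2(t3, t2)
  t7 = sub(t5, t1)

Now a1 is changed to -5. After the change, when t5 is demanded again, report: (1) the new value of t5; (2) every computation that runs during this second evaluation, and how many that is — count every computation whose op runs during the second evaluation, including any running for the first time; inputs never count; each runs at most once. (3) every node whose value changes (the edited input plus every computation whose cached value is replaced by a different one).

Demanding t5 again yields 0.
1 computations run: t1.
The nodes whose values change: a1.
Note the absorption at t1: it re-runs yet its value is the same, leaving the output's value untouched.

First demand of the output computes:
  t1 = max2(1, 1) = 1
  t2 = max2(1, 1) = 1
  t3 = sub(1, 1) = 0
  t5 = if0(t2=1 -> else branch t3) = 0

After the edit, cleaning proceeds:
  t1: a read changed (a1 1->-5) — executes, giving 1 — identical to its old value.
  t2: dirty, but its reads are unchanged (a2 unchanged, t1 unchanged); cached 1 stands.
  t3: dirty, but its reads are unchanged (t1 unchanged, a2 unchanged); cached 0 stands.
  t5: dirty, but its reads are unchanged (t2 unchanged, t3 unchanged); cached 0 stands.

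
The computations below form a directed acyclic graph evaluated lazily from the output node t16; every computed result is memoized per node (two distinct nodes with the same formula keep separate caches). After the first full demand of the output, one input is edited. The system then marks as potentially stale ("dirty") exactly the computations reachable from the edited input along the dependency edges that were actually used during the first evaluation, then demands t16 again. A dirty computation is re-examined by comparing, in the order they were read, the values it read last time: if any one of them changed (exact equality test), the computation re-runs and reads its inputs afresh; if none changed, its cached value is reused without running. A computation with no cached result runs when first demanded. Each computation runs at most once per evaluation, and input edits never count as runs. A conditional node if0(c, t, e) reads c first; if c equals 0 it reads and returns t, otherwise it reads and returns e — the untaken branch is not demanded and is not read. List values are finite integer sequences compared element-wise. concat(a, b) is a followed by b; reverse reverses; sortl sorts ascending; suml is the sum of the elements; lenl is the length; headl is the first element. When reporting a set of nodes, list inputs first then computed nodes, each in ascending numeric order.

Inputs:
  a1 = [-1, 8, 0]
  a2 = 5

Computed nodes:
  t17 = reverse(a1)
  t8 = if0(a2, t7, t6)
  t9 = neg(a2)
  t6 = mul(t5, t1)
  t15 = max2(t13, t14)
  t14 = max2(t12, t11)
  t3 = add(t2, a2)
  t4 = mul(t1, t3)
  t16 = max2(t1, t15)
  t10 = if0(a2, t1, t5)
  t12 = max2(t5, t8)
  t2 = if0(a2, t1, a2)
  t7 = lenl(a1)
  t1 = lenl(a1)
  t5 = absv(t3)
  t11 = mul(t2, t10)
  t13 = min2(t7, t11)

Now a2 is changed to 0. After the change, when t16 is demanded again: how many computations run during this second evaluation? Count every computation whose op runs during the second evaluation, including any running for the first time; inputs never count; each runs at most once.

11 computations run: t2, t3, t5, t8, t10, t11, t12, t13, t14, t15, t16.
Note the branch switch — demand abandons t6, which is never re-examined.

First demand of the output computes:
  t1 = lenl([-1, 8, 0]) = 3
  t2 = if0(a2=5 -> else branch a2) = 5
  t3 = add(5, 5) = 10
  t5 = absv(10) = 10
  t6 = mul(10, 3) = 30
  t7 = lenl([-1, 8, 0]) = 3
  t8 = if0(a2=5 -> else branch t6) = 30
  t10 = if0(a2=5 -> else branch t5) = 10
  t11 = mul(5, 10) = 50
  t12 = max2(10, 30) = 30
  t13 = min2(3, 50) = 3
  t14 = max2(30, 50) = 50
  t15 = max2(3, 50) = 50
  t16 = max2(3, 50) = 50

After the edit, cleaning proceeds:
  t2: a read changed (a2 5->0; a2 5->0) — executes, giving 3.
  t3: a read changed (t2 5->3; a2 5->0) — executes, giving 3.
  t5: a read changed (t3 10->3) — executes, giving 3.
  t6: stays stale; no demand reaches it after the flip.
  t8: a read changed (a2 5->0) — executes, giving 3.
  t10: a read changed (a2 5->0; t5 10->3) — executes, giving 3.
  t11: a read changed (t2 5->3; t10 10->3) — executes, giving 9.
  t12: a read changed (t5 10->3; t8 30->3) — executes, giving 3.
  t13: a read changed (t11 50->9) — executes, giving 3 — identical to its old value.
  t14: a read changed (t12 30->3; t11 50->9) — executes, giving 9.
  t15: a read changed (t14 50->9) — executes, giving 9.
  t16: a read changed (t15 50->9) — executes, giving 9.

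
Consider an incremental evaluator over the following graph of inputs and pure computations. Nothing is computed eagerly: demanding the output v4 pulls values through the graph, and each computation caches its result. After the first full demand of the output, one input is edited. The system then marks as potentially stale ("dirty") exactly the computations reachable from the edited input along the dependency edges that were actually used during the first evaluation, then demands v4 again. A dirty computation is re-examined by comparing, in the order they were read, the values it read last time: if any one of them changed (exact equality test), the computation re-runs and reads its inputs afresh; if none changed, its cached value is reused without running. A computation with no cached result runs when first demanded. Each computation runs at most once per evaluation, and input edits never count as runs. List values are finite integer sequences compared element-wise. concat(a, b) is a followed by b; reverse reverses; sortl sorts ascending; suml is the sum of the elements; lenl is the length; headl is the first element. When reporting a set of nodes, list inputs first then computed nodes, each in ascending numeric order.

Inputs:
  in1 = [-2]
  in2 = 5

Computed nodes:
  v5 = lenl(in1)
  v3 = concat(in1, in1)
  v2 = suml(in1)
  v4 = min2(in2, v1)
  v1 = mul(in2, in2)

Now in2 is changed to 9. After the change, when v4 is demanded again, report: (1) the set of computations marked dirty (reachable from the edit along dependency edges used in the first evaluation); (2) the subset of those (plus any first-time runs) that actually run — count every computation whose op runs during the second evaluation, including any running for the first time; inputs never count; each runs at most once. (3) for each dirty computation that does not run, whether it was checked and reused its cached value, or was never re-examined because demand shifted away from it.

Dirty set: v1, v4.
Run set: v1, v4 (2 run).
All dirty computations ended up running.

Initial pass — values computed on the first demand:
  v1 = mul(5, 5) = 25
  v4 = min2(5, 25) = 5

Second demand — change propagation:
  v1: re-runs because in2 5->9; in2 5->9; new result 81.
  v4: re-runs because in2 5->9; v1 25->81; new result 9.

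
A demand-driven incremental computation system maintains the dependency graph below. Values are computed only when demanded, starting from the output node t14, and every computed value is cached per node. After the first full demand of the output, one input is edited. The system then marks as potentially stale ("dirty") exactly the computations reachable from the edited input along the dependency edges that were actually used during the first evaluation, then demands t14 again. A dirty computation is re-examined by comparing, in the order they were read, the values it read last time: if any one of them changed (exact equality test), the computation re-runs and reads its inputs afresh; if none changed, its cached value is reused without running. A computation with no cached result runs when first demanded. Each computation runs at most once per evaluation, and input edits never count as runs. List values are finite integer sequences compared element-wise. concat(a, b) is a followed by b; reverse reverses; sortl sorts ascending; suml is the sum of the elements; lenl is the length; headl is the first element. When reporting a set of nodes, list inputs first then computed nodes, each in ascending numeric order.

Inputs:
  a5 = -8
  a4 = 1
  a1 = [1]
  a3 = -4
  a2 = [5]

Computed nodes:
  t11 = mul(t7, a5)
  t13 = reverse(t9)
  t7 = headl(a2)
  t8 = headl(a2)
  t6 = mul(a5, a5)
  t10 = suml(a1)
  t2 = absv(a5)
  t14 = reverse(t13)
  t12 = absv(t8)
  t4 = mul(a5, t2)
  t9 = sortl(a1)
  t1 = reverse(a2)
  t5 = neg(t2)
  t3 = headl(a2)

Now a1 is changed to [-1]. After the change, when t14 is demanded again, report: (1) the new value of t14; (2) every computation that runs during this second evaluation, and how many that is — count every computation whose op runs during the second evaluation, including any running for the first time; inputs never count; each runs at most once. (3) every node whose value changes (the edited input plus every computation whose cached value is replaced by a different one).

First evaluation (everything demanded from the output):
  t9 = sortl([1]) = [1]
  t13 = reverse([1]) = [1]
  t14 = reverse([1]) = [1]

Propagation after the edit:
  t9: runs — a1 [1]->[-1]; result [-1].
  t13: runs — t9 [1]->[-1]; result [-1].
  t14: runs — t13 [1]->[-1]; result [-1].

New value of t14: [-1].
Computations that run: t9, t13, t14 — 3 in total.
Values that change: a1, t9, t13, t14.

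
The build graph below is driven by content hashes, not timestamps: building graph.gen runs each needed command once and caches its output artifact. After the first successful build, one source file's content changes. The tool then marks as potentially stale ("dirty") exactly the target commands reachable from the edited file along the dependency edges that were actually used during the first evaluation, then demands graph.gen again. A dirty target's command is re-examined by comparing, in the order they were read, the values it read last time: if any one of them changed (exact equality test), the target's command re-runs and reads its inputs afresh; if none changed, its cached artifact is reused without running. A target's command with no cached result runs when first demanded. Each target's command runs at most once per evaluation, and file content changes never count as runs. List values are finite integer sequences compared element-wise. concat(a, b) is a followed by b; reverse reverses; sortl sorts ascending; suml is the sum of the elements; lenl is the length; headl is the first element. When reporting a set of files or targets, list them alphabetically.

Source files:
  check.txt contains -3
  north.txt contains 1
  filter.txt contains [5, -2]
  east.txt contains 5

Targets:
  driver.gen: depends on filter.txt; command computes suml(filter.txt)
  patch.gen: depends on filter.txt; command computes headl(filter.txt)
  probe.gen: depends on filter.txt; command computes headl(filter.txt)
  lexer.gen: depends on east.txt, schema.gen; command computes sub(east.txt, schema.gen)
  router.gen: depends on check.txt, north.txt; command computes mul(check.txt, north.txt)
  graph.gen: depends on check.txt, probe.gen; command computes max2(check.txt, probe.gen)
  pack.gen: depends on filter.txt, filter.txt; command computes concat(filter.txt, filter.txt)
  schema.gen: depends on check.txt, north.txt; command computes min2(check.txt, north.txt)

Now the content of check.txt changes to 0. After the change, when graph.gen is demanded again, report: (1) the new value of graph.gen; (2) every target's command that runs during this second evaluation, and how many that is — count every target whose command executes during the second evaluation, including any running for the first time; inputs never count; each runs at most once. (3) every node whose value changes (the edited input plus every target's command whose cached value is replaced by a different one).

Initial pass — values computed on the first demand:
  probe.gen = headl([5, -2]) = 5
  graph.gen = max2(-3, 5) = 5

Second demand — change propagation:
  graph.gen: re-runs because check.txt -3->0; new result 5 (unchanged).

graph.gen now evaluates to 5.
Run set: graph.gen (1 run).
Changed values: check.txt.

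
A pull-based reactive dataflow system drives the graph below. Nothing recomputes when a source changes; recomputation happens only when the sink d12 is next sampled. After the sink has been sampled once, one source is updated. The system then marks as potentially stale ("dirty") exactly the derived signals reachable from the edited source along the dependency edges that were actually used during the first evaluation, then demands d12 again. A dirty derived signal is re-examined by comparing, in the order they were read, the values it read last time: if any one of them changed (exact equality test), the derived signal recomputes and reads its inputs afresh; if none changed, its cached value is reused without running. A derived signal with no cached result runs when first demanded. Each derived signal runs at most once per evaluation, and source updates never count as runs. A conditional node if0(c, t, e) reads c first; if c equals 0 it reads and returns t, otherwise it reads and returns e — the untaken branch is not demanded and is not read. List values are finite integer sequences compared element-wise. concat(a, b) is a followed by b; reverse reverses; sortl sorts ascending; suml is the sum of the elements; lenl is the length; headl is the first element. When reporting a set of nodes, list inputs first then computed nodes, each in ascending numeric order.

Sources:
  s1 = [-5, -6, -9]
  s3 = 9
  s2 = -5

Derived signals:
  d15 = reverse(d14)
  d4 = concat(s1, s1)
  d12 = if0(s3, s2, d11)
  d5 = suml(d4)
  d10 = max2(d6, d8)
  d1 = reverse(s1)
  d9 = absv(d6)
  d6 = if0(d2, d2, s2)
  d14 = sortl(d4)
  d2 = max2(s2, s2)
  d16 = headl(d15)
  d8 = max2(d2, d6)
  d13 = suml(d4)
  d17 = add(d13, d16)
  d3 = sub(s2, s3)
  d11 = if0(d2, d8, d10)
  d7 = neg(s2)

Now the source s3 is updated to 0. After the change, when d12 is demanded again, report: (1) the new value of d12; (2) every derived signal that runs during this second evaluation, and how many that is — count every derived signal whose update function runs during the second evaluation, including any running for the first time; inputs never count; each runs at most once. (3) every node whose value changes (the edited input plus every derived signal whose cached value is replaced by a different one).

First evaluation (everything demanded from the output):
  d2 = max2(-5, -5) = -5
  d6 = if0(d2=-5 -> else branch s2) = -5
  d8 = max2(-5, -5) = -5
  d10 = max2(-5, -5) = -5
  d11 = if0(d2=-5 -> else branch d10) = -5
  d12 = if0(s3=9 -> else branch d11) = -5

Propagation after the edit:
  d12: runs — s3 9->0; result -5 (same value as before).

New value of d12: -5.
Derived signals that run: d12 — 1 in total.
Values that change: s3.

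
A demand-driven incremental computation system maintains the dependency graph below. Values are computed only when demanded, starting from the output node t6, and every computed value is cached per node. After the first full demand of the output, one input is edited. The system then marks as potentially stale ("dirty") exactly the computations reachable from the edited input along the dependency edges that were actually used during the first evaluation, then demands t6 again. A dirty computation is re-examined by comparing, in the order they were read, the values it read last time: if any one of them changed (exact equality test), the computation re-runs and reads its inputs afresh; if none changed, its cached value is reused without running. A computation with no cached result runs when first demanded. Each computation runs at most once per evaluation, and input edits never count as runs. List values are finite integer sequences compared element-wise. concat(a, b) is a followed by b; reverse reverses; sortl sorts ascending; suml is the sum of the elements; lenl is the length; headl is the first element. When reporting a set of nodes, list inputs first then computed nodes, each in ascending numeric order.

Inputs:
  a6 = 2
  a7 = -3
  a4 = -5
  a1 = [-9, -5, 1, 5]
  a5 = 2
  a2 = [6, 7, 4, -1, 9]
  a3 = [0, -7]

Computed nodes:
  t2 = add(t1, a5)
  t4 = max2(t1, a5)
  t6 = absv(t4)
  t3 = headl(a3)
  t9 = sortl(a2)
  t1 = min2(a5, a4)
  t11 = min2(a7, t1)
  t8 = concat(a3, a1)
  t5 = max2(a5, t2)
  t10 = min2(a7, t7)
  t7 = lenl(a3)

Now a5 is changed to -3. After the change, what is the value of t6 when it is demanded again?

New value of t6: 3.

First evaluation (everything demanded from the output):
  t1 = min2(2, -5) = -5
  t4 = max2(-5, 2) = 2
  t6 = absv(2) = 2

Propagation after the edit:
  t1: runs — a5 2->-3; result -5 (same value as before).
  t4: runs — a5 2->-3; result -3.
  t6: runs — t4 2->-3; result 3.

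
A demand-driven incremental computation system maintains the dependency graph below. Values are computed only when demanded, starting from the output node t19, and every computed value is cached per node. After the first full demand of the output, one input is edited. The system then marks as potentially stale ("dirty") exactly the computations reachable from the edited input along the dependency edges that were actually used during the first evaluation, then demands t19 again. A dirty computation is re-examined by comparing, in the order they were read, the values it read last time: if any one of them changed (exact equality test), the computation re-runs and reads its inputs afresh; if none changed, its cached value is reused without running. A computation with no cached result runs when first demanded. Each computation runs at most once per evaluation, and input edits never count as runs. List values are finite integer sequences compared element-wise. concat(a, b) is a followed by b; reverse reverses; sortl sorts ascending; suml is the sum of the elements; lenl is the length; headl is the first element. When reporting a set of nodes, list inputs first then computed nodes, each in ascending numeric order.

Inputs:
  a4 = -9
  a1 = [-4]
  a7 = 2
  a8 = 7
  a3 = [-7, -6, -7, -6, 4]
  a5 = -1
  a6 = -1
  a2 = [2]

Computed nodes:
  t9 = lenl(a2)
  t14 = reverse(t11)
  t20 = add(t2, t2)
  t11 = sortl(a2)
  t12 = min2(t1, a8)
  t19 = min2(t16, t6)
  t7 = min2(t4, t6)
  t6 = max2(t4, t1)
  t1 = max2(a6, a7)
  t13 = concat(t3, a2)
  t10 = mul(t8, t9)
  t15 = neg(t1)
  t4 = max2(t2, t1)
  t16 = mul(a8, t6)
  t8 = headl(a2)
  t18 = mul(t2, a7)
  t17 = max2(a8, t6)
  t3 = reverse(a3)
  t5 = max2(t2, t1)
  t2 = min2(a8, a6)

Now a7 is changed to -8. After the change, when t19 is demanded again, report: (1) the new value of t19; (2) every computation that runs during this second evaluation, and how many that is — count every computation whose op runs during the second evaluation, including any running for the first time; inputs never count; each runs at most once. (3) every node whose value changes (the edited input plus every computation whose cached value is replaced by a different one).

New value of t19: -7.
Computations that run: t1, t4, t6, t16, t19 — 5 in total.
Values that change: a7, t1, t4, t6, t16, t19.

First evaluation (everything demanded from the output):
  t1 = max2(-1, 2) = 2
  t2 = min2(7, -1) = -1
  t4 = max2(-1, 2) = 2
  t6 = max2(2, 2) = 2
  t16 = mul(7, 2) = 14
  t19 = min2(14, 2) = 2

Propagation after the edit:
  t1: runs — a7 2->-8; result -1.
  t4: runs — t1 2->-1; result -1.
  t6: runs — t4 2->-1; t1 2->-1; result -1.
  t16: runs — t6 2->-1; result -7.
  t19: runs — t16 14->-7; t6 2->-1; result -7.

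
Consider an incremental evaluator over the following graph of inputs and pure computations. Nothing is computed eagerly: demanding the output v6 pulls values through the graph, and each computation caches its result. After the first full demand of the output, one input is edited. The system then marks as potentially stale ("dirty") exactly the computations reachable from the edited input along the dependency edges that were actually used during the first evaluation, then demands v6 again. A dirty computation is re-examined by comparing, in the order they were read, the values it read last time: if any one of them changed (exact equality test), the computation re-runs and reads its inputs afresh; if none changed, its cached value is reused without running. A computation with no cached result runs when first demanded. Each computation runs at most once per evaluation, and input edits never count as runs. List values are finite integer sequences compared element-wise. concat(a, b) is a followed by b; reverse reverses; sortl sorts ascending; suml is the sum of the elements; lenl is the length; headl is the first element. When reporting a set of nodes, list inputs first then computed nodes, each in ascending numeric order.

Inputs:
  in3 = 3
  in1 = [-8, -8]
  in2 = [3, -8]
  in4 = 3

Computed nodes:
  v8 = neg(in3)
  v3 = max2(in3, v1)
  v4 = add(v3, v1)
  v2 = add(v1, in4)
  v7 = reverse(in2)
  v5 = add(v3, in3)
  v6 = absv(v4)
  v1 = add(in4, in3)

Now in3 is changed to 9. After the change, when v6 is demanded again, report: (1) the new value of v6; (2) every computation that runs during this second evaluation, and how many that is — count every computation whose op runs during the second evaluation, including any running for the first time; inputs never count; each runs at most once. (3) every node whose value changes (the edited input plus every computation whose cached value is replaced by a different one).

Initial pass — values computed on the first demand:
  v1 = add(3, 3) = 6
  v3 = max2(3, 6) = 6
  v4 = add(6, 6) = 12
  v6 = absv(12) = 12

Second demand — change propagation:
  v1: re-runs because in3 3->9; new result 12.
  v3: re-runs because in3 3->9; v1 6->12; new result 12.
  v4: re-runs because v3 6->12; v1 6->12; new result 24.
  v6: re-runs because v4 12->24; new result 24.

v6 now evaluates to 24.
Run set: v1, v3, v4, v6 (4 run).
Changed values: in3, v1, v3, v4, v6.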